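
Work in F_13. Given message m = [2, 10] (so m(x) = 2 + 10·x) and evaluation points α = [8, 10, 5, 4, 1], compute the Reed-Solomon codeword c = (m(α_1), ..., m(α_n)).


c = [4, 11, 0, 3, 12]

Message polynomial: m(x) = 2 + 10·x (mod 13).
For each evaluation point α_i, compute m(α_i) mod 13:
  α_1 = 8: Horner steps 10 → 4, so m(8) = 4.
  α_2 = 10: Horner steps 10 → 11, so m(10) = 11.
  α_3 = 5: Horner steps 10 → 0, so m(5) = 0.
  α_4 = 4: Horner steps 10 → 3, so m(4) = 3.
  α_5 = 1: Horner steps 10 → 12, so m(1) = 12.
Codeword c = [4, 11, 0, 3, 12] ∈ F_13^5.


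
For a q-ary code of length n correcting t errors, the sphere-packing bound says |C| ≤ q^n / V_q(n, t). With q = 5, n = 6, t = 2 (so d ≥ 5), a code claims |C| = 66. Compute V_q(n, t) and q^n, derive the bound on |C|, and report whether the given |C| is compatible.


V_q(n, t) = 265, q^n = 15625, Hamming bound = 58, |C| = 66 > bound (violated).

Step 1: Compute V_q(n, t) = Σ_{j=0}^2 C(n, j) (q−1)^j.
  j = 0: C(6,0)·(4)^0 = 1·1 = 1.
  j = 1: C(6,1)·(4)^1 = 6·4 = 24.
  j = 2: C(6,2)·(4)^2 = 15·16 = 240.
  V_q(n, t) = 1 + 24 + 240 = 265.
Step 2: q^n = 5^6 = 15625.
Step 3: Hamming bound ⌊q^n / V_q(n,t)⌋ = ⌊15625/265⌋ = 58.
Step 4: Compare |C| = 66 to 58: violated.
The claimed |C| lies above the Hamming bound, so no 5-ary code of length 6 with d ≥ 5 can have 66 codewords.


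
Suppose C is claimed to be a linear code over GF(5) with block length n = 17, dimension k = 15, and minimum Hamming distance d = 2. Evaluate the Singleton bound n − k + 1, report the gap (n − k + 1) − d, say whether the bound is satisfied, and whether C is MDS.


Singleton RHS = n − k + 1 = 3, slack = 1, bound satisfied, not MDS.

Singleton bound: d ≤ n − k + 1.
Here n = 17, k = 15, so n − k + 1 = 3.
Given d = 2, check d ≤ 3: YES.
Slack = (n − k + 1) − d = 1.
The code is NOT MDS (slack = 1 > 0).
Description: the claimed parameters are [17, 15, 2]_5; such a code would be non-MDS.


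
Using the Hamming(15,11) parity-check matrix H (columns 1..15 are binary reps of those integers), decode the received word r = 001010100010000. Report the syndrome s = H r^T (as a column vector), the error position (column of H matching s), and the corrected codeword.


s = (1, 0, 1, 0)^T, error position = 10, corrected codeword c = 001010100110000

Compute s = H r^T mod 2 one row at a time:
  s_1 = 0 + 0 + 0 + 1 + 0 + 0 + 0 + 0 = 1 ≡ 1 (mod 2).
  s_2 = 0 + 1 + 0 + 1 + 0 + 0 + 0 + 0 = 2 ≡ 0 (mod 2).
  s_3 = 0 + 1 + 0 + 1 + 0 + 1 + 0 + 0 = 3 ≡ 1 (mod 2).
  s_4 = 0 + 1 + 1 + 1 + 0 + 1 + 0 + 0 = 4 ≡ 0 (mod 2).
s = (1, 0, 1, 0)^T — this equals column 10 of H (binary 1010), so error is at position 10.
Correct: flip bit 10 of r = 001010100010000 to get c = 001010100110000.


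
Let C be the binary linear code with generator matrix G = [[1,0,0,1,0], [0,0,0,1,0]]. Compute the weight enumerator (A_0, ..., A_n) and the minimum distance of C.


Weight distribution: A_0 = 1, A_1 = 2, A_2 = 1. Minimum distance d = 1.

Enumerate all 2^2 = 4 messages m ∈ F_2^2.
For each, compute codeword c = mG in F_2^5, then tally its weight.
  m = 00 → c = 00000, weight = 0.
  m = 10 → c = 10010, weight = 2.
  m = 01 → c = 00010, weight = 1.
  m = 11 → c = 10000, weight = 1.
Tally weights:
  weight 0: 1 codewords.
  weight 1: 2 codewords.
  weight 2: 1 codewords.
Minimum distance d = smallest w > 0 with A_w > 0 = 1.
Sanity: Σ A_w = 4 = 2^2 = 4 ✓.


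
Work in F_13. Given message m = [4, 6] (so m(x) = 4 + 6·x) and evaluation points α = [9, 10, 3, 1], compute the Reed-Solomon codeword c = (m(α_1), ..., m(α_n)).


c = [6, 12, 9, 10]

Message polynomial: m(x) = 4 + 6·x (mod 13).
For each evaluation point α_i, compute m(α_i) mod 13:
  α_1 = 9: Horner steps 6 → 6, so m(9) = 6.
  α_2 = 10: Horner steps 6 → 12, so m(10) = 12.
  α_3 = 3: Horner steps 6 → 9, so m(3) = 9.
  α_4 = 1: Horner steps 6 → 10, so m(1) = 10.
Codeword c = [6, 12, 9, 10] ∈ F_13^4.


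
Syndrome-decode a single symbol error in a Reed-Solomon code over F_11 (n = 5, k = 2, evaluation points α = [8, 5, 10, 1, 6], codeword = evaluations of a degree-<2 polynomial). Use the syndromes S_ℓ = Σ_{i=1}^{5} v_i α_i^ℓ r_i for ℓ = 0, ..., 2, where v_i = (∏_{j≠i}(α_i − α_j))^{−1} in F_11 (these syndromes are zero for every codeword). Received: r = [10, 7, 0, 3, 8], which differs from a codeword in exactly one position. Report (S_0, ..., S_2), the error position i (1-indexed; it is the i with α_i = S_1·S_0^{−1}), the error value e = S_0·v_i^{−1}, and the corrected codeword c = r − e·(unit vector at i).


S = (4, 7, 4), error at position 3, error magnitude e = 10, c = [10, 7, 1, 3, 8].

Step 1: column multipliers v_i = (∏_{j≠i}(α_i − α_j))^{−1} mod 11.
  i = 1 (α = 8): (8−5)(8−10)(8−1)(8−6) = 3·(−2)·7·2 = −84 ≡ 4, so v_1 = 4^{−1} = 3 (mod 11).
  i = 2 (α = 5): (5−8)(5−10)(5−1)(5−6) = (−3)·(−5)·4·(−1) = −60 ≡ 6, so v_2 = 6^{−1} = 2 (mod 11).
  i = 3 (α = 10): (10−8)(10−5)(10−1)(10−6) = 2·5·9·4 = 360 ≡ 8, so v_3 = 8^{−1} = 7 (mod 11).
  i = 4 (α = 1): (1−8)(1−5)(1−10)(1−6) = (−7)·(−4)·(−9)·(−5) = 1260 ≡ 6, so v_4 = 6^{−1} = 2 (mod 11).
  i = 5 (α = 6): (6−8)(6−5)(6−10)(6−1) = (−2)·1·(−4)·5 = 40 ≡ 7, so v_5 = 7^{−1} = 8 (mod 11).
  v = [3, 2, 7, 2, 8].
Step 2: syndromes of r = [10, 7, 0, 3, 8] (all sums mod 11).
  S_0 = Σ v_i r_i = 3·10 + 2·7 + 7·0 + 2·3 + 8·8 = 114 ≡ 4.
  S_1 = Σ v_i α_i r_i = 3·8·10 + 2·5·7 + 7·10·0 + 2·1·3 + 8·6·8 = 700 ≡ 7.
  α_i^2 mod 11 = [9, 3, 1, 1, 3].
  S_2 = Σ v_i α_i^2 r_i = 3·9·10 + 2·3·7 + 7·1·0 + 2·1·3 + 8·3·8 = 510 ≡ 4.
  S = (4, 7, 4) ≠ 0, so r is not a codeword (an error is present).
Step 3: locate the error. For a single error e at position i, S_ℓ = v_i·e·α_i^ℓ, so α_err = S_1/S_0.
  S_0^{−1} = 4^{−1} = 3 (mod 11), so α_err = 7·3 = 21 ≡ 10 = α_3. Error position i = 3.
  Consistency check: S_2/S_1 = 4·8 = 32 ≡ 10 = α_err ✓ (single-error assumption holds).
Step 4: error magnitude e = S_0/v_3 = S_0·∏_{j≠3}(α_3 − α_j) = 4·8 = 32 ≡ 10 (mod 11).
Step 5: correct position 3: c_3 = r_3 − e = 0 − 10 ≡ 1 (mod 11). Hence c = [10, 7, 1, 3, 8].
  Check: interpolating c through the α_i gives m(x) = 2 + 1·x (degree < 2) with m(α_i) = c_i for every i, so c is indeed a codeword.


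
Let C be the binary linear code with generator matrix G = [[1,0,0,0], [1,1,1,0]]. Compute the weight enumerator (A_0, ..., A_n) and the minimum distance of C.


Weight distribution: A_0 = 1, A_1 = 1, A_2 = 1, A_3 = 1. Minimum distance d = 1.

Enumerate all 2^2 = 4 messages m ∈ F_2^2.
For each, compute codeword c = mG in F_2^4, then tally its weight.
  m = 00 → c = 0000, weight = 0.
  m = 10 → c = 1000, weight = 1.
  m = 01 → c = 1110, weight = 3.
  m = 11 → c = 0110, weight = 2.
Tally weights:
  weight 0: 1 codewords.
  weight 1: 1 codewords.
  weight 2: 1 codewords.
  weight 3: 1 codewords.
Minimum distance d = smallest w > 0 with A_w > 0 = 1.
Sanity: Σ A_w = 4 = 2^2 = 4 ✓.


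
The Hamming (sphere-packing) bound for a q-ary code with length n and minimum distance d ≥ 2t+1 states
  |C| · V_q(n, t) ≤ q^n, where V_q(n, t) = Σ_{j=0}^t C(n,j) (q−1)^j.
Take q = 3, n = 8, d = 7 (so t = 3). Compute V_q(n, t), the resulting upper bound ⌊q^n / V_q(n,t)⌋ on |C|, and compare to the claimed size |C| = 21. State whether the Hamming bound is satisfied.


V_q(n, t) = 577, q^n = 6561, Hamming bound = 11, |C| = 21 > bound (violated).

Step 1: Compute V_q(n, t) = Σ_{j=0}^3 C(n, j) (q−1)^j.
  j = 0: C(8,0)·(2)^0 = 1·1 = 1.
  j = 1: C(8,1)·(2)^1 = 8·2 = 16.
  j = 2: C(8,2)·(2)^2 = 28·4 = 112.
  j = 3: C(8,3)·(2)^3 = 56·8 = 448.
  V_q(n, t) = 1 + 16 + 112 + 448 = 577.
Step 2: q^n = 3^8 = 6561.
Step 3: Hamming bound ⌊q^n / V_q(n,t)⌋ = ⌊6561/577⌋ = 11.
Step 4: Compare |C| = 21 to 11: violated.
The claimed |C| lies above the Hamming bound, so no 3-ary code of length 8 with d ≥ 7 can have 21 codewords.


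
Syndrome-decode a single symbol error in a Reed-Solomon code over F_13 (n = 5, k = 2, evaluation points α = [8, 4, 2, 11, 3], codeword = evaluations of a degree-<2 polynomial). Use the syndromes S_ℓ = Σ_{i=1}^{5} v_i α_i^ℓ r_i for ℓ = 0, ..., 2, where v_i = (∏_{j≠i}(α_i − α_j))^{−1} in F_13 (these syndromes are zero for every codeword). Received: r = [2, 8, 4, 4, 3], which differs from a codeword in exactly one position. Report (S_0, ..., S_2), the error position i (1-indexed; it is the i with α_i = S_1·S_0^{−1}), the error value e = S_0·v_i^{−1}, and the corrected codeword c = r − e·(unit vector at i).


S = (8, 3, 6), error at position 3, error magnitude e = 6, c = [2, 8, 11, 4, 3].

Step 1: column multipliers v_i = (∏_{j≠i}(α_i − α_j))^{−1} mod 13.
  i = 1 (α = 8): (8−4)(8−2)(8−11)(8−3) = 4·6·(−3)·5 = −360 ≡ 4, so v_1 = 4^{−1} = 10 (mod 13).
  i = 2 (α = 4): (4−8)(4−2)(4−11)(4−3) = (−4)·2·(−7)·1 = 56 ≡ 4, so v_2 = 4^{−1} = 10 (mod 13).
  i = 3 (α = 2): (2−8)(2−4)(2−11)(2−3) = (−6)·(−2)·(−9)·(−1) = 108 ≡ 4, so v_3 = 4^{−1} = 10 (mod 13).
  i = 4 (α = 11): (11−8)(11−4)(11−2)(11−3) = 3·7·9·8 = 1512 ≡ 4, so v_4 = 4^{−1} = 10 (mod 13).
  i = 5 (α = 3): (3−8)(3−4)(3−2)(3−11) = (−5)·(−1)·1·(−8) = −40 ≡ 12, so v_5 = 12^{−1} = 12 (mod 13).
  v = [10, 10, 10, 10, 12].
Step 2: syndromes of r = [2, 8, 4, 4, 3] (all sums mod 13).
  S_0 = Σ v_i r_i = 10·2 + 10·8 + 10·4 + 10·4 + 12·3 = 216 ≡ 8.
  S_1 = Σ v_i α_i r_i = 10·8·2 + 10·4·8 + 10·2·4 + 10·11·4 + 12·3·3 = 1108 ≡ 3.
  α_i^2 mod 13 = [12, 3, 4, 4, 9].
  S_2 = Σ v_i α_i^2 r_i = 10·12·2 + 10·3·8 + 10·4·4 + 10·4·4 + 12·9·3 = 1124 ≡ 6.
  S = (8, 3, 6) ≠ 0, so r is not a codeword (an error is present).
Step 3: locate the error. For a single error e at position i, S_ℓ = v_i·e·α_i^ℓ, so α_err = S_1/S_0.
  S_0^{−1} = 8^{−1} = 5 (mod 13), so α_err = 3·5 = 15 ≡ 2 = α_3. Error position i = 3.
  Consistency check: S_2/S_1 = 6·9 = 54 ≡ 2 = α_err ✓ (single-error assumption holds).
Step 4: error magnitude e = S_0/v_3 = S_0·∏_{j≠3}(α_3 − α_j) = 8·4 = 32 ≡ 6 (mod 13).
Step 5: correct position 3: c_3 = r_3 − e = 4 − 6 ≡ 11 (mod 13). Hence c = [2, 8, 11, 4, 3].
  Check: interpolating c through the α_i gives m(x) = 1 + 5·x (degree < 2) with m(α_i) = c_i for every i, so c is indeed a codeword.


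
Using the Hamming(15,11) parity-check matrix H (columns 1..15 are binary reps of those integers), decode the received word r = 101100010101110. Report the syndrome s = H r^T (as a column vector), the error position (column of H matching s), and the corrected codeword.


s = (1, 0, 1, 1)^T, error position = 11, corrected codeword c = 101100010111110

Compute s = H r^T mod 2 one row at a time:
  s_1 = 1 + 0 + 1 + 0 + 1 + 1 + 1 + 0 = 5 ≡ 1 (mod 2).
  s_2 = 1 + 0 + 0 + 0 + 1 + 1 + 1 + 0 = 4 ≡ 0 (mod 2).
  s_3 = 0 + 1 + 0 + 0 + 1 + 0 + 1 + 0 = 3 ≡ 1 (mod 2).
  s_4 = 1 + 1 + 0 + 0 + 0 + 0 + 1 + 0 = 3 ≡ 1 (mod 2).
s = (1, 0, 1, 1)^T — this equals column 11 of H (binary 1011), so error is at position 11.
Correct: flip bit 11 of r = 101100010101110 to get c = 101100010111110.


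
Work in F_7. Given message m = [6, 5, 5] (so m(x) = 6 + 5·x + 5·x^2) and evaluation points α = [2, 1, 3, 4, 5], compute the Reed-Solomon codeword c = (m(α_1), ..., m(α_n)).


c = [1, 2, 3, 1, 2]

Message polynomial: m(x) = 6 + 5·x + 5·x^2 (mod 7).
For each evaluation point α_i, compute m(α_i) mod 7:
  α_1 = 2: Horner steps 5 → 1 → 1, so m(2) = 1.
  α_2 = 1: Horner steps 5 → 3 → 2, so m(1) = 2.
  α_3 = 3: Horner steps 5 → 6 → 3, so m(3) = 3.
  α_4 = 4: Horner steps 5 → 4 → 1, so m(4) = 1.
  α_5 = 5: Horner steps 5 → 2 → 2, so m(5) = 2.
Codeword c = [1, 2, 3, 1, 2] ∈ F_7^5.


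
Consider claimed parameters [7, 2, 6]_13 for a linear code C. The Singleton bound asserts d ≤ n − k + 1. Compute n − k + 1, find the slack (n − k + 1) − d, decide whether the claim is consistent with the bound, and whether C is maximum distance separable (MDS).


Singleton RHS = n − k + 1 = 6, slack = 0, bound satisfied, MDS.

Singleton bound: d ≤ n − k + 1.
Here n = 7, k = 2, so n − k + 1 = 6.
Given d = 6, check d ≤ 6: YES.
Slack = (n − k + 1) − d = 0.
The code is MDS (slack = 0).
Description: the claimed parameters are [7, 2, 6]_13; such a code would be MDS (meets Singleton bound).


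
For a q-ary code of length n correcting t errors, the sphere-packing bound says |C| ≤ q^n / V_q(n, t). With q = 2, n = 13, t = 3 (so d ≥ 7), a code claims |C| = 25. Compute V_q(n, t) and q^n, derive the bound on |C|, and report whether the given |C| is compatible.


V_q(n, t) = 378, q^n = 8192, Hamming bound = 21, |C| = 25 > bound (violated).

Step 1: Compute V_q(n, t) = Σ_{j=0}^3 C(n, j) (q−1)^j.
  j = 0: C(13,0)·(1)^0 = 1·1 = 1.
  j = 1: C(13,1)·(1)^1 = 13·1 = 13.
  j = 2: C(13,2)·(1)^2 = 78·1 = 78.
  j = 3: C(13,3)·(1)^3 = 286·1 = 286.
  V_q(n, t) = 1 + 13 + 78 + 286 = 378.
Step 2: q^n = 2^13 = 8192.
Step 3: Hamming bound ⌊q^n / V_q(n,t)⌋ = ⌊8192/378⌋ = 21.
Step 4: Compare |C| = 25 to 21: violated.
The claimed |C| lies above the Hamming bound, so no 2-ary code of length 13 with d ≥ 7 can have 25 codewords.


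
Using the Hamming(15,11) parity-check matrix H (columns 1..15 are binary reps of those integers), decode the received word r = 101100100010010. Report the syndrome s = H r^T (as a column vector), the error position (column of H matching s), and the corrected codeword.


s = (0, 1, 0, 0)^T, error position = 4, corrected codeword c = 101000100010010

Compute s = H r^T mod 2 one row at a time:
  s_1 = 0 + 0 + 0 + 1 + 0 + 0 + 1 + 0 = 2 ≡ 0 (mod 2).
  s_2 = 1 + 0 + 0 + 1 + 0 + 0 + 1 + 0 = 3 ≡ 1 (mod 2).
  s_3 = 0 + 1 + 0 + 1 + 0 + 1 + 1 + 0 = 4 ≡ 0 (mod 2).
  s_4 = 1 + 1 + 0 + 1 + 0 + 1 + 0 + 0 = 4 ≡ 0 (mod 2).
s = (0, 1, 0, 0)^T — this equals column 4 of H (binary 0100), so error is at position 4.
Correct: flip bit 4 of r = 101100100010010 to get c = 101000100010010.


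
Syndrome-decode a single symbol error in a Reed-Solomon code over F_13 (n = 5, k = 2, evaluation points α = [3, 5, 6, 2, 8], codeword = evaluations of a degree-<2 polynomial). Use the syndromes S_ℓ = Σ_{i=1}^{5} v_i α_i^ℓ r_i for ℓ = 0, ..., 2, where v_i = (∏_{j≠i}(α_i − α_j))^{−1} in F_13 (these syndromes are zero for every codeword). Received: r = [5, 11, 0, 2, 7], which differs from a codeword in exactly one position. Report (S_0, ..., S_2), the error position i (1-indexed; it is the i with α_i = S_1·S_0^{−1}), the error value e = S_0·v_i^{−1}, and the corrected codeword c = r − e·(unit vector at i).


S = (6, 10, 8), error at position 3, error magnitude e = 12, c = [5, 11, 1, 2, 7].

Step 1: column multipliers v_i = (∏_{j≠i}(α_i − α_j))^{−1} mod 13.
  i = 1 (α = 3): (3−5)(3−6)(3−2)(3−8) = (−2)·(−3)·1·(−5) = −30 ≡ 9, so v_1 = 9^{−1} = 3 (mod 13).
  i = 2 (α = 5): (5−3)(5−6)(5−2)(5−8) = 2·(−1)·3·(−3) = 18 ≡ 5, so v_2 = 5^{−1} = 8 (mod 13).
  i = 3 (α = 6): (6−3)(6−5)(6−2)(6−8) = 3·1·4·(−2) = −24 ≡ 2, so v_3 = 2^{−1} = 7 (mod 13).
  i = 4 (α = 2): (2−3)(2−5)(2−6)(2−8) = (−1)·(−3)·(−4)·(−6) = 72 ≡ 7, so v_4 = 7^{−1} = 2 (mod 13).
  i = 5 (α = 8): (8−3)(8−5)(8−6)(8−2) = 5·3·2·6 = 180 ≡ 11, so v_5 = 11^{−1} = 6 (mod 13).
  v = [3, 8, 7, 2, 6].
Step 2: syndromes of r = [5, 11, 0, 2, 7] (all sums mod 13).
  S_0 = Σ v_i r_i = 3·5 + 8·11 + 7·0 + 2·2 + 6·7 = 149 ≡ 6.
  S_1 = Σ v_i α_i r_i = 3·3·5 + 8·5·11 + 7·6·0 + 2·2·2 + 6·8·7 = 829 ≡ 10.
  α_i^2 mod 13 = [9, 12, 10, 4, 12].
  S_2 = Σ v_i α_i^2 r_i = 3·9·5 + 8·12·11 + 7·10·0 + 2·4·2 + 6·12·7 = 1711 ≡ 8.
  S = (6, 10, 8) ≠ 0, so r is not a codeword (an error is present).
Step 3: locate the error. For a single error e at position i, S_ℓ = v_i·e·α_i^ℓ, so α_err = S_1/S_0.
  S_0^{−1} = 6^{−1} = 11 (mod 13), so α_err = 10·11 = 110 ≡ 6 = α_3. Error position i = 3.
  Consistency check: S_2/S_1 = 8·4 = 32 ≡ 6 = α_err ✓ (single-error assumption holds).
Step 4: error magnitude e = S_0/v_3 = S_0·∏_{j≠3}(α_3 − α_j) = 6·2 = 12 ≡ 12 (mod 13).
Step 5: correct position 3: c_3 = r_3 − e = 0 − 12 ≡ 1 (mod 13). Hence c = [5, 11, 1, 2, 7].
  Check: interpolating c through the α_i gives m(x) = 9 + 3·x (degree < 2) with m(α_i) = c_i for every i, so c is indeed a codeword.


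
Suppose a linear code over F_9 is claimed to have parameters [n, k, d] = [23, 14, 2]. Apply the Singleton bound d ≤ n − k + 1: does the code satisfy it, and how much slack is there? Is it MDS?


Singleton RHS = n − k + 1 = 10, slack = 8, bound satisfied, not MDS.

Singleton bound: d ≤ n − k + 1.
Here n = 23, k = 14, so n − k + 1 = 10.
Given d = 2, check d ≤ 10: YES.
Slack = (n − k + 1) − d = 8.
The code is NOT MDS (slack = 8 > 0).
Description: the claimed parameters are [23, 14, 2]_9; such a code would be non-MDS.


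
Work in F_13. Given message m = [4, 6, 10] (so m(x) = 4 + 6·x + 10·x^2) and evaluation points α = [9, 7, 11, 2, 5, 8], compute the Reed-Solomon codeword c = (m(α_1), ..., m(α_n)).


c = [10, 3, 6, 4, 11, 3]

Message polynomial: m(x) = 4 + 6·x + 10·x^2 (mod 13).
For each evaluation point α_i, compute m(α_i) mod 13:
  α_1 = 9: Horner steps 10 → 5 → 10, so m(9) = 10.
  α_2 = 7: Horner steps 10 → 11 → 3, so m(7) = 3.
  α_3 = 11: Horner steps 10 → 12 → 6, so m(11) = 6.
  α_4 = 2: Horner steps 10 → 0 → 4, so m(2) = 4.
  α_5 = 5: Horner steps 10 → 4 → 11, so m(5) = 11.
  α_6 = 8: Horner steps 10 → 8 → 3, so m(8) = 3.
Codeword c = [10, 3, 6, 4, 11, 3] ∈ F_13^6.


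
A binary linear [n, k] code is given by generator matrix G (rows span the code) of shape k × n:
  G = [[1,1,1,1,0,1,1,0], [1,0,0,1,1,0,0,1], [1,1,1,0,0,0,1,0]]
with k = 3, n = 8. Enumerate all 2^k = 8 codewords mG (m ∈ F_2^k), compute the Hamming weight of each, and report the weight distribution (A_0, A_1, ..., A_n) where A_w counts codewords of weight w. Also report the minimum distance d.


Weight distribution: A_0 = 1, A_2 = 1, A_4 = 3, A_6 = 3. Minimum distance d = 2.

Enumerate all 2^3 = 8 messages m ∈ F_2^3.
For each, compute codeword c = mG in F_2^8, then tally its weight.
  m = 000 → c = 00000000, weight = 0.
  m = 100 → c = 11110110, weight = 6.
  m = 010 → c = 10011001, weight = 4.
  m = 110 → c = 01101111, weight = 6.
  m = 001 → c = 11100010, weight = 4.
  m = 101 → c = 00010100, weight = 2.
  m = 011 → c = 01111011, weight = 6.
  m = 111 → c = 10001101, weight = 4.
Tally weights:
  weight 0: 1 codewords.
  weight 2: 1 codewords.
  weight 4: 3 codewords.
  weight 6: 3 codewords.
Minimum distance d = smallest w > 0 with A_w > 0 = 2.
Sanity: Σ A_w = 8 = 2^3 = 8 ✓.


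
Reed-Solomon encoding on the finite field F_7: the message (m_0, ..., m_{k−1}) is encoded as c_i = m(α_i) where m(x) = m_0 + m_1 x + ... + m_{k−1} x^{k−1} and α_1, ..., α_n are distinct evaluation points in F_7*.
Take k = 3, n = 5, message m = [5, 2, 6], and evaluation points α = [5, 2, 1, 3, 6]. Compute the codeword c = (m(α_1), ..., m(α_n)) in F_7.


c = [4, 5, 6, 2, 2]

Message polynomial: m(x) = 5 + 2·x + 6·x^2 (mod 7).
For each evaluation point α_i, compute m(α_i) mod 7:
  α_1 = 5: Horner steps 6 → 4 → 4, so m(5) = 4.
  α_2 = 2: Horner steps 6 → 0 → 5, so m(2) = 5.
  α_3 = 1: Horner steps 6 → 1 → 6, so m(1) = 6.
  α_4 = 3: Horner steps 6 → 6 → 2, so m(3) = 2.
  α_5 = 6: Horner steps 6 → 3 → 2, so m(6) = 2.
Codeword c = [4, 5, 6, 2, 2] ∈ F_7^5.


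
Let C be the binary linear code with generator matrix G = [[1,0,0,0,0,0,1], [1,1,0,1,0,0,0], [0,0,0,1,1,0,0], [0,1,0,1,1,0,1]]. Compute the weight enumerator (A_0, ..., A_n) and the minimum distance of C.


Weight distribution: A_0 = 1, A_1 = 2, A_2 = 4, A_3 = 6, A_4 = 3. Minimum distance d = 1.

Enumerate all 2^4 = 16 messages m ∈ F_2^4.
For each, compute codeword c = mG in F_2^7, then tally its weight.
  m = 0000 → c = 0000000, weight = 0.
  m = 1000 → c = 1000001, weight = 2.
  m = 0100 → c = 1101000, weight = 3.
  m = 1100 → c = 0101001, weight = 3.
  m = 0010 → c = 0001100, weight = 2.
  m = 1010 → c = 1001101, weight = 4.
  m = 0110 → c = 1100100, weight = 3.
  m = 1110 → c = 0100101, weight = 3.
  m = 0001 → c = 0101101, weight = 4.
  m = 1001 → c = 1101100, weight = 4.
  m = 0101 → c = 1000101, weight = 3.
  m = 1101 → c = 0000100, weight = 1.
  m = 0011 → c = 0100001, weight = 2.
  m = 1011 → c = 1100000, weight = 2.
  m = 0111 → c = 1001001, weight = 3.
  m = 1111 → c = 0001000, weight = 1.
Tally weights:
  weight 0: 1 codewords.
  weight 1: 2 codewords.
  weight 2: 4 codewords.
  weight 3: 6 codewords.
  weight 4: 3 codewords.
Minimum distance d = smallest w > 0 with A_w > 0 = 1.
Sanity: Σ A_w = 16 = 2^4 = 16 ✓.


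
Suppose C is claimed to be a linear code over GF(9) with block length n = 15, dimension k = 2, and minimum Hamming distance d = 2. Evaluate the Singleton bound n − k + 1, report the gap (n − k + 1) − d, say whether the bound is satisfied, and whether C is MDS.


Singleton RHS = n − k + 1 = 14, slack = 12, bound satisfied, not MDS.

Singleton bound: d ≤ n − k + 1.
Here n = 15, k = 2, so n − k + 1 = 14.
Given d = 2, check d ≤ 14: YES.
Slack = (n − k + 1) − d = 12.
The code is NOT MDS (slack = 12 > 0).
Description: the claimed parameters are [15, 2, 2]_9; such a code would be non-MDS.


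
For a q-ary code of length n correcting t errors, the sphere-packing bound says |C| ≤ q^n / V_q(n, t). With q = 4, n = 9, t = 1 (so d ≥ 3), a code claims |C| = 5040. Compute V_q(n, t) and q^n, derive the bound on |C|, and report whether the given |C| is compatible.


V_q(n, t) = 28, q^n = 262144, Hamming bound = 9362, |C| = 5040 ≤ bound (satisfied).

Step 1: Compute V_q(n, t) = Σ_{j=0}^1 C(n, j) (q−1)^j.
  j = 0: C(9,0)·(3)^0 = 1·1 = 1.
  j = 1: C(9,1)·(3)^1 = 9·3 = 27.
  V_q(n, t) = 1 + 27 = 28.
Step 2: q^n = 4^9 = 262144.
Step 3: Hamming bound ⌊q^n / V_q(n,t)⌋ = ⌊262144/28⌋ = 9362.
Step 4: Compare |C| = 5040 to 9362: satisfied.
The claimed |C| lies below the Hamming bound.


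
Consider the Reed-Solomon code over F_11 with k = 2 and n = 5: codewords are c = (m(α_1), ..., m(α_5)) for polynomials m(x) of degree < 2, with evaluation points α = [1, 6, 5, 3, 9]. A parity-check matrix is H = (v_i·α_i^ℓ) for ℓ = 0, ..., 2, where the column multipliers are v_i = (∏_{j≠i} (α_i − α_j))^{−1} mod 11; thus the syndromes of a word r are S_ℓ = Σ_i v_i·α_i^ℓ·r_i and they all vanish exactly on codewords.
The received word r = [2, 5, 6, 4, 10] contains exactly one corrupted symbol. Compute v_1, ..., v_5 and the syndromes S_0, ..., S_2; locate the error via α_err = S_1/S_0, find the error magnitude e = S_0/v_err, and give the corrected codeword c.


S = (2, 1, 6), error at position 2, error magnitude e = 9, c = [2, 7, 6, 4, 10].

Step 1: column multipliers v_i = (∏_{j≠i}(α_i − α_j))^{−1} mod 11.
  i = 1 (α = 1): (1−6)(1−5)(1−3)(1−9) = (−5)·(−4)·(−2)·(−8) = 320 ≡ 1, so v_1 = 1^{−1} = 1 (mod 11).
  i = 2 (α = 6): (6−1)(6−5)(6−3)(6−9) = 5·1·3·(−3) = −45 ≡ 10, so v_2 = 10^{−1} = 10 (mod 11).
  i = 3 (α = 5): (5−1)(5−6)(5−3)(5−9) = 4·(−1)·2·(−4) = 32 ≡ 10, so v_3 = 10^{−1} = 10 (mod 11).
  i = 4 (α = 3): (3−1)(3−6)(3−5)(3−9) = 2·(−3)·(−2)·(−6) = −72 ≡ 5, so v_4 = 5^{−1} = 9 (mod 11).
  i = 5 (α = 9): (9−1)(9−6)(9−5)(9−3) = 8·3·4·6 = 576 ≡ 4, so v_5 = 4^{−1} = 3 (mod 11).
  v = [1, 10, 10, 9, 3].
Step 2: syndromes of r = [2, 5, 6, 4, 10] (all sums mod 11).
  S_0 = Σ v_i r_i = 1·2 + 10·5 + 10·6 + 9·4 + 3·10 = 178 ≡ 2.
  S_1 = Σ v_i α_i r_i = 1·1·2 + 10·6·5 + 10·5·6 + 9·3·4 + 3·9·10 = 980 ≡ 1.
  α_i^2 mod 11 = [1, 3, 3, 9, 4].
  S_2 = Σ v_i α_i^2 r_i = 1·1·2 + 10·3·5 + 10·3·6 + 9·9·4 + 3·4·10 = 776 ≡ 6.
  S = (2, 1, 6) ≠ 0, so r is not a codeword (an error is present).
Step 3: locate the error. For a single error e at position i, S_ℓ = v_i·e·α_i^ℓ, so α_err = S_1/S_0.
  S_0^{−1} = 2^{−1} = 6 (mod 11), so α_err = 1·6 = 6 ≡ 6 = α_2. Error position i = 2.
  Consistency check: S_2/S_1 = 6·1 = 6 ≡ 6 = α_err ✓ (single-error assumption holds).
Step 4: error magnitude e = S_0/v_2 = S_0·∏_{j≠2}(α_2 − α_j) = 2·10 = 20 ≡ 9 (mod 11).
Step 5: correct position 2: c_2 = r_2 − e = 5 − 9 ≡ 7 (mod 11). Hence c = [2, 7, 6, 4, 10].
  Check: interpolating c through the α_i gives m(x) = 1 + 1·x (degree < 2) with m(α_i) = c_i for every i, so c is indeed a codeword.


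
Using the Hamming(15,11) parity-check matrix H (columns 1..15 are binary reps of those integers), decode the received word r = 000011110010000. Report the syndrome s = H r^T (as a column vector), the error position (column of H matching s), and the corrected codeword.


s = (0, 1, 1, 1)^T, error position = 7, corrected codeword c = 000011010010000

Compute s = H r^T mod 2 one row at a time:
  s_1 = 1 + 0 + 0 + 1 + 0 + 0 + 0 + 0 = 2 ≡ 0 (mod 2).
  s_2 = 0 + 1 + 1 + 1 + 0 + 0 + 0 + 0 = 3 ≡ 1 (mod 2).
  s_3 = 0 + 0 + 1 + 1 + 0 + 1 + 0 + 0 = 3 ≡ 1 (mod 2).
  s_4 = 0 + 0 + 1 + 1 + 0 + 1 + 0 + 0 = 3 ≡ 1 (mod 2).
s = (0, 1, 1, 1)^T — this equals column 7 of H (binary 0111), so error is at position 7.
Correct: flip bit 7 of r = 000011110010000 to get c = 000011010010000.


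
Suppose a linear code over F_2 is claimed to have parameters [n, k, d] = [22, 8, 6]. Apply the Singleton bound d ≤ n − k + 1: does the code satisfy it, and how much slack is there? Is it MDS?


Singleton RHS = n − k + 1 = 15, slack = 9, bound satisfied, not MDS.

Singleton bound: d ≤ n − k + 1.
Here n = 22, k = 8, so n − k + 1 = 15.
Given d = 6, check d ≤ 15: YES.
Slack = (n − k + 1) − d = 9.
The code is NOT MDS (slack = 9 > 0).
Description: the claimed parameters are [22, 8, 6]_2; such a code would be non-MDS.


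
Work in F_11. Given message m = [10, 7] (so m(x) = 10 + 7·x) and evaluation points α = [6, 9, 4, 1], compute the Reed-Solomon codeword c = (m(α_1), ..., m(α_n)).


c = [8, 7, 5, 6]

Message polynomial: m(x) = 10 + 7·x (mod 11).
For each evaluation point α_i, compute m(α_i) mod 11:
  α_1 = 6: Horner steps 7 → 8, so m(6) = 8.
  α_2 = 9: Horner steps 7 → 7, so m(9) = 7.
  α_3 = 4: Horner steps 7 → 5, so m(4) = 5.
  α_4 = 1: Horner steps 7 → 6, so m(1) = 6.
Codeword c = [8, 7, 5, 6] ∈ F_11^4.


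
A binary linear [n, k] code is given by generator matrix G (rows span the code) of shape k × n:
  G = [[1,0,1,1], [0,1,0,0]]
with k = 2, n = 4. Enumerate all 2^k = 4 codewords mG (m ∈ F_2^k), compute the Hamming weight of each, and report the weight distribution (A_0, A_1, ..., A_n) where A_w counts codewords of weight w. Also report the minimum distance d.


Weight distribution: A_0 = 1, A_1 = 1, A_3 = 1, A_4 = 1. Minimum distance d = 1.

Enumerate all 2^2 = 4 messages m ∈ F_2^2.
For each, compute codeword c = mG in F_2^4, then tally its weight.
  m = 00 → c = 0000, weight = 0.
  m = 10 → c = 1011, weight = 3.
  m = 01 → c = 0100, weight = 1.
  m = 11 → c = 1111, weight = 4.
Tally weights:
  weight 0: 1 codewords.
  weight 1: 1 codewords.
  weight 3: 1 codewords.
  weight 4: 1 codewords.
Minimum distance d = smallest w > 0 with A_w > 0 = 1.
Sanity: Σ A_w = 4 = 2^2 = 4 ✓.


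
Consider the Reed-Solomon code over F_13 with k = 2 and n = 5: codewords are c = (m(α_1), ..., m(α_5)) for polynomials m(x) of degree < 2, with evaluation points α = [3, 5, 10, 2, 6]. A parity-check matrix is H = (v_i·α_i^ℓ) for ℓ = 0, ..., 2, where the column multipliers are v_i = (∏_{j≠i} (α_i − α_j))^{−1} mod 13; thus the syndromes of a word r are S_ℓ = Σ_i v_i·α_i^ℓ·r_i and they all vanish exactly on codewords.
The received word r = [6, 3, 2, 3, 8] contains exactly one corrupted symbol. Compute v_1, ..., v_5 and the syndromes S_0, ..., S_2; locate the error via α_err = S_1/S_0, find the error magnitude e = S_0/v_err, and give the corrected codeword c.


S = (3, 6, 12), error at position 4, error magnitude e = 2, c = [6, 3, 2, 1, 8].

Step 1: column multipliers v_i = (∏_{j≠i}(α_i − α_j))^{−1} mod 13.
  i = 1 (α = 3): (3−5)(3−10)(3−2)(3−6) = (−2)·(−7)·1·(−3) = −42 ≡ 10, so v_1 = 10^{−1} = 4 (mod 13).
  i = 2 (α = 5): (5−3)(5−10)(5−2)(5−6) = 2·(−5)·3·(−1) = 30 ≡ 4, so v_2 = 4^{−1} = 10 (mod 13).
  i = 3 (α = 10): (10−3)(10−5)(10−2)(10−6) = 7·5·8·4 = 1120 ≡ 2, so v_3 = 2^{−1} = 7 (mod 13).
  i = 4 (α = 2): (2−3)(2−5)(2−10)(2−6) = (−1)·(−3)·(−8)·(−4) = 96 ≡ 5, so v_4 = 5^{−1} = 8 (mod 13).
  i = 5 (α = 6): (6−3)(6−5)(6−10)(6−2) = 3·1·(−4)·4 = −48 ≡ 4, so v_5 = 4^{−1} = 10 (mod 13).
  v = [4, 10, 7, 8, 10].
Step 2: syndromes of r = [6, 3, 2, 3, 8] (all sums mod 13).
  S_0 = Σ v_i r_i = 4·6 + 10·3 + 7·2 + 8·3 + 10·8 = 172 ≡ 3.
  S_1 = Σ v_i α_i r_i = 4·3·6 + 10·5·3 + 7·10·2 + 8·2·3 + 10·6·8 = 890 ≡ 6.
  α_i^2 mod 13 = [9, 12, 9, 4, 10].
  S_2 = Σ v_i α_i^2 r_i = 4·9·6 + 10·12·3 + 7·9·2 + 8·4·3 + 10·10·8 = 1598 ≡ 12.
  S = (3, 6, 12) ≠ 0, so r is not a codeword (an error is present).
Step 3: locate the error. For a single error e at position i, S_ℓ = v_i·e·α_i^ℓ, so α_err = S_1/S_0.
  S_0^{−1} = 3^{−1} = 9 (mod 13), so α_err = 6·9 = 54 ≡ 2 = α_4. Error position i = 4.
  Consistency check: S_2/S_1 = 12·11 = 132 ≡ 2 = α_err ✓ (single-error assumption holds).
Step 4: error magnitude e = S_0/v_4 = S_0·∏_{j≠4}(α_4 − α_j) = 3·5 = 15 ≡ 2 (mod 13).
Step 5: correct position 4: c_4 = r_4 − e = 3 − 2 ≡ 1 (mod 13). Hence c = [6, 3, 2, 1, 8].
  Check: interpolating c through the α_i gives m(x) = 4 + 5·x (degree < 2) with m(α_i) = c_i for every i, so c is indeed a codeword.


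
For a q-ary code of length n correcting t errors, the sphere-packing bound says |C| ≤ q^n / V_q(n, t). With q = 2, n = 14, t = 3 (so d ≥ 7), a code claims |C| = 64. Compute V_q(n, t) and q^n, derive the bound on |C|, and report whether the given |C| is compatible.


V_q(n, t) = 470, q^n = 16384, Hamming bound = 34, |C| = 64 > bound (violated).

Step 1: Compute V_q(n, t) = Σ_{j=0}^3 C(n, j) (q−1)^j.
  j = 0: C(14,0)·(1)^0 = 1·1 = 1.
  j = 1: C(14,1)·(1)^1 = 14·1 = 14.
  j = 2: C(14,2)·(1)^2 = 91·1 = 91.
  j = 3: C(14,3)·(1)^3 = 364·1 = 364.
  V_q(n, t) = 1 + 14 + 91 + 364 = 470.
Step 2: q^n = 2^14 = 16384.
Step 3: Hamming bound ⌊q^n / V_q(n,t)⌋ = ⌊16384/470⌋ = 34.
Step 4: Compare |C| = 64 to 34: violated.
The claimed |C| lies above the Hamming bound, so no 2-ary code of length 14 with d ≥ 7 can have 64 codewords.


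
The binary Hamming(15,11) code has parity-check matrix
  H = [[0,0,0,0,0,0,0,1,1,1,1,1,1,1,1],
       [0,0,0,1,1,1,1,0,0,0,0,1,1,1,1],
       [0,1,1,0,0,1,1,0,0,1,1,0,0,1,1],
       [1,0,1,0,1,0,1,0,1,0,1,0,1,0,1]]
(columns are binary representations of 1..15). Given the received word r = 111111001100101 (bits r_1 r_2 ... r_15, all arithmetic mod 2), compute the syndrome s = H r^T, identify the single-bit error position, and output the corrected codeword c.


s = (0, 1, 1, 0)^T, error position = 6, corrected codeword c = 111110001100101

Compute s = H r^T mod 2 one row at a time:
  s_1 = 0 + 1 + 1 + 0 + 0 + 1 + 0 + 1 = 4 ≡ 0 (mod 2).
  s_2 = 1 + 1 + 1 + 0 + 0 + 1 + 0 + 1 = 5 ≡ 1 (mod 2).
  s_3 = 1 + 1 + 1 + 0 + 1 + 0 + 0 + 1 = 5 ≡ 1 (mod 2).
  s_4 = 1 + 1 + 1 + 0 + 1 + 0 + 1 + 1 = 6 ≡ 0 (mod 2).
s = (0, 1, 1, 0)^T — this equals column 6 of H (binary 0110), so error is at position 6.
Correct: flip bit 6 of r = 111111001100101 to get c = 111110001100101.


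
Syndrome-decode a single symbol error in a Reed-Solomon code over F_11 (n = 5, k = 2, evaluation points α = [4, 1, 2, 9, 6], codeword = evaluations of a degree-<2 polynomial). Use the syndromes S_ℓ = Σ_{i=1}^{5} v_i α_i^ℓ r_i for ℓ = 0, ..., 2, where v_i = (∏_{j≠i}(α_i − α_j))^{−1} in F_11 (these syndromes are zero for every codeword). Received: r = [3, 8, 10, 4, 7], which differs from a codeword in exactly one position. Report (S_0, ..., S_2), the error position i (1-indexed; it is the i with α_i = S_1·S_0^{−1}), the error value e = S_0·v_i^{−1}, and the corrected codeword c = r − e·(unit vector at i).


S = (6, 10, 2), error at position 4, error magnitude e = 2, c = [3, 8, 10, 2, 7].

Step 1: column multipliers v_i = (∏_{j≠i}(α_i − α_j))^{−1} mod 11.
  i = 1 (α = 4): (4−1)(4−2)(4−9)(4−6) = 3·2·(−5)·(−2) = 60 ≡ 5, so v_1 = 5^{−1} = 9 (mod 11).
  i = 2 (α = 1): (1−4)(1−2)(1−9)(1−6) = (−3)·(−1)·(−8)·(−5) = 120 ≡ 10, so v_2 = 10^{−1} = 10 (mod 11).
  i = 3 (α = 2): (2−4)(2−1)(2−9)(2−6) = (−2)·1·(−7)·(−4) = −56 ≡ 10, so v_3 = 10^{−1} = 10 (mod 11).
  i = 4 (α = 9): (9−4)(9−1)(9−2)(9−6) = 5·8·7·3 = 840 ≡ 4, so v_4 = 4^{−1} = 3 (mod 11).
  i = 5 (α = 6): (6−4)(6−1)(6−2)(6−9) = 2·5·4·(−3) = −120 ≡ 1, so v_5 = 1^{−1} = 1 (mod 11).
  v = [9, 10, 10, 3, 1].
Step 2: syndromes of r = [3, 8, 10, 4, 7] (all sums mod 11).
  S_0 = Σ v_i r_i = 9·3 + 10·8 + 10·10 + 3·4 + 1·7 = 226 ≡ 6.
  S_1 = Σ v_i α_i r_i = 9·4·3 + 10·1·8 + 10·2·10 + 3·9·4 + 1·6·7 = 538 ≡ 10.
  α_i^2 mod 11 = [5, 1, 4, 4, 3].
  S_2 = Σ v_i α_i^2 r_i = 9·5·3 + 10·1·8 + 10·4·10 + 3·4·4 + 1·3·7 = 684 ≡ 2.
  S = (6, 10, 2) ≠ 0, so r is not a codeword (an error is present).
Step 3: locate the error. For a single error e at position i, S_ℓ = v_i·e·α_i^ℓ, so α_err = S_1/S_0.
  S_0^{−1} = 6^{−1} = 2 (mod 11), so α_err = 10·2 = 20 ≡ 9 = α_4. Error position i = 4.
  Consistency check: S_2/S_1 = 2·10 = 20 ≡ 9 = α_err ✓ (single-error assumption holds).
Step 4: error magnitude e = S_0/v_4 = S_0·∏_{j≠4}(α_4 − α_j) = 6·4 = 24 ≡ 2 (mod 11).
Step 5: correct position 4: c_4 = r_4 − e = 4 − 2 ≡ 2 (mod 11). Hence c = [3, 8, 10, 2, 7].
  Check: interpolating c through the α_i gives m(x) = 6 + 2·x (degree < 2) with m(α_i) = c_i for every i, so c is indeed a codeword.


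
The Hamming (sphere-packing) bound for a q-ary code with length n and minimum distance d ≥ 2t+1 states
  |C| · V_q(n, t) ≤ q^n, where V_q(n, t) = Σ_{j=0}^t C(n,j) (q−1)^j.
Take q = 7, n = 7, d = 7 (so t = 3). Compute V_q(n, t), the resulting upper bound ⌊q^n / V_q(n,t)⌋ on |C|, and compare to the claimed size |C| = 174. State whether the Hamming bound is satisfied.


V_q(n, t) = 8359, q^n = 823543, Hamming bound = 98, |C| = 174 > bound (violated).

Step 1: Compute V_q(n, t) = Σ_{j=0}^3 C(n, j) (q−1)^j.
  j = 0: C(7,0)·(6)^0 = 1·1 = 1.
  j = 1: C(7,1)·(6)^1 = 7·6 = 42.
  j = 2: C(7,2)·(6)^2 = 21·36 = 756.
  j = 3: C(7,3)·(6)^3 = 35·216 = 7560.
  V_q(n, t) = 1 + 42 + 756 + 7560 = 8359.
Step 2: q^n = 7^7 = 823543.
Step 3: Hamming bound ⌊q^n / V_q(n,t)⌋ = ⌊823543/8359⌋ = 98.
Step 4: Compare |C| = 174 to 98: violated.
The claimed |C| lies above the Hamming bound, so no 7-ary code of length 7 with d ≥ 7 can have 174 codewords.


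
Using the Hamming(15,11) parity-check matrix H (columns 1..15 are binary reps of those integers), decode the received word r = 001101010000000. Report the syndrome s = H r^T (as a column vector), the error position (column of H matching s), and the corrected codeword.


s = (1, 0, 0, 1)^T, error position = 9, corrected codeword c = 001101011000000

Compute s = H r^T mod 2 one row at a time:
  s_1 = 1 + 0 + 0 + 0 + 0 + 0 + 0 + 0 = 1 ≡ 1 (mod 2).
  s_2 = 1 + 0 + 1 + 0 + 0 + 0 + 0 + 0 = 2 ≡ 0 (mod 2).
  s_3 = 0 + 1 + 1 + 0 + 0 + 0 + 0 + 0 = 2 ≡ 0 (mod 2).
  s_4 = 0 + 1 + 0 + 0 + 0 + 0 + 0 + 0 = 1 ≡ 1 (mod 2).
s = (1, 0, 0, 1)^T — this equals column 9 of H (binary 1001), so error is at position 9.
Correct: flip bit 9 of r = 001101010000000 to get c = 001101011000000.


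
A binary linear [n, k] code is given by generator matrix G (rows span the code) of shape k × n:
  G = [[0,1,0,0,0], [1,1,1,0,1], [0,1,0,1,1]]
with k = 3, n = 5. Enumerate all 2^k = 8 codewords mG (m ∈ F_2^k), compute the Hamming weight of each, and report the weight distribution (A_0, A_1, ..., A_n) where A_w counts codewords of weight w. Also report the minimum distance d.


Weight distribution: A_0 = 1, A_1 = 1, A_2 = 1, A_3 = 3, A_4 = 2. Minimum distance d = 1.

Enumerate all 2^3 = 8 messages m ∈ F_2^3.
For each, compute codeword c = mG in F_2^5, then tally its weight.
  m = 000 → c = 00000, weight = 0.
  m = 100 → c = 01000, weight = 1.
  m = 010 → c = 11101, weight = 4.
  m = 110 → c = 10101, weight = 3.
  m = 001 → c = 01011, weight = 3.
  m = 101 → c = 00011, weight = 2.
  m = 011 → c = 10110, weight = 3.
  m = 111 → c = 11110, weight = 4.
Tally weights:
  weight 0: 1 codewords.
  weight 1: 1 codewords.
  weight 2: 1 codewords.
  weight 3: 3 codewords.
  weight 4: 2 codewords.
Minimum distance d = smallest w > 0 with A_w > 0 = 1.
Sanity: Σ A_w = 8 = 2^3 = 8 ✓.


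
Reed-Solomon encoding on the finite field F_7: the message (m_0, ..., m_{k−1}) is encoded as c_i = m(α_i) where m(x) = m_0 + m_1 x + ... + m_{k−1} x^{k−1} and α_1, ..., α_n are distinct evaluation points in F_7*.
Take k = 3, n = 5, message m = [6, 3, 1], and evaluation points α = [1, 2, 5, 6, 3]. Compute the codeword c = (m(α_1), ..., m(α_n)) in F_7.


c = [3, 2, 4, 4, 3]

Message polynomial: m(x) = 6 + 3·x + 1·x^2 (mod 7).
For each evaluation point α_i, compute m(α_i) mod 7:
  α_1 = 1: Horner steps 1 → 4 → 3, so m(1) = 3.
  α_2 = 2: Horner steps 1 → 5 → 2, so m(2) = 2.
  α_3 = 5: Horner steps 1 → 1 → 4, so m(5) = 4.
  α_4 = 6: Horner steps 1 → 2 → 4, so m(6) = 4.
  α_5 = 3: Horner steps 1 → 6 → 3, so m(3) = 3.
Codeword c = [3, 2, 4, 4, 3] ∈ F_7^5.


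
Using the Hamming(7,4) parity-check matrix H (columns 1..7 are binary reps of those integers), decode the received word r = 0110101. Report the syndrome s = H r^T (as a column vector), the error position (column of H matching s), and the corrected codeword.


s = (0, 1, 1)^T, error position = 3, corrected codeword c = 0100101

Compute s = H r^T mod 2 one row at a time:
  s_1 = 0 + 1 + 0 + 1 = 2 ≡ 0 (mod 2).
  s_2 = 1 + 1 + 0 + 1 = 3 ≡ 1 (mod 2).
  s_3 = 0 + 1 + 1 + 1 = 3 ≡ 1 (mod 2).
s = (0, 1, 1)^T — this equals column 3 of H (binary 011), so error is at position 3.
Correct: flip bit 3 of r = 0110101 to get c = 0100101.


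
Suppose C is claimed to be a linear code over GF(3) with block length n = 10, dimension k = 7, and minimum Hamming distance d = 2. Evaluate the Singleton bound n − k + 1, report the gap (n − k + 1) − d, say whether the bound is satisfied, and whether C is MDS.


Singleton RHS = n − k + 1 = 4, slack = 2, bound satisfied, not MDS.

Singleton bound: d ≤ n − k + 1.
Here n = 10, k = 7, so n − k + 1 = 4.
Given d = 2, check d ≤ 4: YES.
Slack = (n − k + 1) − d = 2.
The code is NOT MDS (slack = 2 > 0).
Description: the claimed parameters are [10, 7, 2]_3; such a code would be non-MDS.


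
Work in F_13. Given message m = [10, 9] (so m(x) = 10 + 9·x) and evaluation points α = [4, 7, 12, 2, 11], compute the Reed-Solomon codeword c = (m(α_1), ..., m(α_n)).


c = [7, 8, 1, 2, 5]

Message polynomial: m(x) = 10 + 9·x (mod 13).
For each evaluation point α_i, compute m(α_i) mod 13:
  α_1 = 4: Horner steps 9 → 7, so m(4) = 7.
  α_2 = 7: Horner steps 9 → 8, so m(7) = 8.
  α_3 = 12: Horner steps 9 → 1, so m(12) = 1.
  α_4 = 2: Horner steps 9 → 2, so m(2) = 2.
  α_5 = 11: Horner steps 9 → 5, so m(11) = 5.
Codeword c = [7, 8, 1, 2, 5] ∈ F_13^5.


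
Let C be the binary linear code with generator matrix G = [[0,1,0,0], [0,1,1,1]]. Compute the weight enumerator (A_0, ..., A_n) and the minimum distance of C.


Weight distribution: A_0 = 1, A_1 = 1, A_2 = 1, A_3 = 1. Minimum distance d = 1.

Enumerate all 2^2 = 4 messages m ∈ F_2^2.
For each, compute codeword c = mG in F_2^4, then tally its weight.
  m = 00 → c = 0000, weight = 0.
  m = 10 → c = 0100, weight = 1.
  m = 01 → c = 0111, weight = 3.
  m = 11 → c = 0011, weight = 2.
Tally weights:
  weight 0: 1 codewords.
  weight 1: 1 codewords.
  weight 2: 1 codewords.
  weight 3: 1 codewords.
Minimum distance d = smallest w > 0 with A_w > 0 = 1.
Sanity: Σ A_w = 4 = 2^2 = 4 ✓.
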